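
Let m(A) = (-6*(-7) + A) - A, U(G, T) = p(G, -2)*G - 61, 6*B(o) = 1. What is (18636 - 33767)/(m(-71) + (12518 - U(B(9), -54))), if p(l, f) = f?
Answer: -45393/37864 ≈ -1.1988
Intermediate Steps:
B(o) = 1/6 (B(o) = (1/6)*1 = 1/6)
U(G, T) = -61 - 2*G (U(G, T) = -2*G - 61 = -61 - 2*G)
m(A) = 42 (m(A) = (42 + A) - A = 42)
(18636 - 33767)/(m(-71) + (12518 - U(B(9), -54))) = (18636 - 33767)/(42 + (12518 - (-61 - 2*1/6))) = -15131/(42 + (12518 - (-61 - 1/3))) = -15131/(42 + (12518 - 1*(-184/3))) = -15131/(42 + (12518 + 184/3)) = -15131/(42 + 37738/3) = -15131/37864/3 = -15131*3/37864 = -45393/37864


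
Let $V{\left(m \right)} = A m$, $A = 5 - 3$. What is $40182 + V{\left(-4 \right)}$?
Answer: $40174$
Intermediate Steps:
$A = 2$
$V{\left(m \right)} = 2 m$
$40182 + V{\left(-4 \right)} = 40182 + 2 \left(-4\right) = 40182 - 8 = 40174$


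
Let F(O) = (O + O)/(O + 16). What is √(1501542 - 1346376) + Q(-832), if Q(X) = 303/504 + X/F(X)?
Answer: -68443/168 + √155166 ≈ -13.488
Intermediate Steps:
F(O) = 2*O/(16 + O) (F(O) = (2*O)/(16 + O) = 2*O/(16 + O))
Q(X) = 1445/168 + X/2 (Q(X) = 303/504 + X/((2*X/(16 + X))) = 303*(1/504) + X*((16 + X)/(2*X)) = 101/168 + (8 + X/2) = 1445/168 + X/2)
√(1501542 - 1346376) + Q(-832) = √(1501542 - 1346376) + (1445/168 + (½)*(-832)) = √155166 + (1445/168 - 416) = √155166 - 68443/168 = -68443/168 + √155166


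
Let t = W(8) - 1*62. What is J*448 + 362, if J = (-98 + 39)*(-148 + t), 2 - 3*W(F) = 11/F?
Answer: 16636726/3 ≈ 5.5456e+6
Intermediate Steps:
W(F) = ⅔ - 11/(3*F)
t = -1483/24 (t = (⅓)*(-11 + 2*8)/8 - 1*62 = (⅓)*(⅛)*(-11 + 16) - 62 = (⅓)*(⅛)*5 - 62 = 5/24 - 62 = -1483/24 ≈ -61.792)
J = 297065/24 (J = (-98 + 39)*(-148 - 1483/24) = -59*(-5035/24) = 297065/24 ≈ 12378.)
J*448 + 362 = (297065/24)*448 + 362 = 16635640/3 + 362 = 16636726/3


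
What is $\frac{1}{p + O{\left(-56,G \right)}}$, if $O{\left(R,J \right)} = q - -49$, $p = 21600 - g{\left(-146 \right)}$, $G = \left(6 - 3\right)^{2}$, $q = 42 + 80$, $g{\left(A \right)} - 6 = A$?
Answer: $\frac{1}{21911} \approx 4.5639 \cdot 10^{-5}$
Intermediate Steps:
$g{\left(A \right)} = 6 + A$
$q = 122$
$G = 9$ ($G = 3^{2} = 9$)
$p = 21740$ ($p = 21600 - \left(6 - 146\right) = 21600 - -140 = 21600 + 140 = 21740$)
$O{\left(R,J \right)} = 171$ ($O{\left(R,J \right)} = 122 - -49 = 122 + 49 = 171$)
$\frac{1}{p + O{\left(-56,G \right)}} = \frac{1}{21740 + 171} = \frac{1}{21911}$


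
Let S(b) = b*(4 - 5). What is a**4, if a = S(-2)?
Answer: 16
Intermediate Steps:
S(b) = -b (S(b) = b*(-1) = -b)
a = 2 (a = -1*(-2) = 2)
a**4 = 2**4 = 16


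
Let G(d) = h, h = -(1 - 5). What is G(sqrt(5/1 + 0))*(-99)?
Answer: -396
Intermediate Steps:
h = 4 (h = -1*(-4) = 4)
G(d) = 4
G(sqrt(5/1 + 0))*(-99) = 4*(-99) = -396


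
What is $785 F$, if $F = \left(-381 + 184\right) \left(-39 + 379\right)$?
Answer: $-52579300$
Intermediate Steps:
$F = -66980$ ($F = \left(-197\right) 340 = -66980$)
$785 F = 785 \left(-66980\right) = -52579300$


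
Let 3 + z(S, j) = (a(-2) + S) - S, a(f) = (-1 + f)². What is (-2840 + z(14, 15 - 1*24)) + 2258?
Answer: -576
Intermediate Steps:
z(S, j) = 6 (z(S, j) = -3 + (((-1 - 2)² + S) - S) = -3 + (((-3)² + S) - S) = -3 + ((9 + S) - S) = -3 + 9 = 6)
(-2840 + z(14, 15 - 1*24)) + 2258 = (-2840 + 6) + 2258 = -2834 + 2258 = -576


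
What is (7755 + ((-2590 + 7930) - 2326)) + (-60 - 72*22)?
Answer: 9125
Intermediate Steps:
(7755 + ((-2590 + 7930) - 2326)) + (-60 - 72*22) = (7755 + (5340 - 2326)) + (-60 - 1584) = (7755 + 3014) - 1644 = 10769 - 1644 = 9125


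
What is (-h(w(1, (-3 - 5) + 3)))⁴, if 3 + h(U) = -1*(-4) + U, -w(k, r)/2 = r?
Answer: 14641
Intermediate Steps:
w(k, r) = -2*r
h(U) = 1 + U (h(U) = -3 + (-1*(-4) + U) = -3 + (4 + U) = 1 + U)
(-h(w(1, (-3 - 5) + 3)))⁴ = (-(1 - 2*((-3 - 5) + 3)))⁴ = (-(1 - 2*(-8 + 3)))⁴ = (-(1 - 2*(-5)))⁴ = (-(1 + 10))⁴ = (-1*11)⁴ = (-11)⁴ = 14641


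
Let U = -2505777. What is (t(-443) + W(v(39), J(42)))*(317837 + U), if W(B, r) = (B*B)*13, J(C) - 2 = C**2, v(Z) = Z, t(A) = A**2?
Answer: -472643174680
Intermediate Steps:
J(C) = 2 + C**2
W(B, r) = 13*B**2 (W(B, r) = B**2*13 = 13*B**2)
(t(-443) + W(v(39), J(42)))*(317837 + U) = ((-443)**2 + 13*39**2)*(317837 - 2505777) = (196249 + 13*1521)*(-2187940) = (196249 + 19773)*(-2187940) = 216022*(-2187940) = -472643174680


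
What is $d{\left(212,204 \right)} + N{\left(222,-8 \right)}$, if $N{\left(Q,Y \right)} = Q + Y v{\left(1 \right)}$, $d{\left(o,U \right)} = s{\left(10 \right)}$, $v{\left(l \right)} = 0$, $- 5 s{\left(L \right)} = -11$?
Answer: $\frac{1121}{5} \approx 224.2$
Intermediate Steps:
$s{\left(L \right)} = \frac{11}{5}$ ($s{\left(L \right)} = \left(- \frac{1}{5}\right) \left(-11\right) = \frac{11}{5}$)
$d{\left(o,U \right)} = \frac{11}{5}$
$N{\left(Q,Y \right)} = Q$ ($N{\left(Q,Y \right)} = Q + Y 0 = Q + 0 = Q$)
$d{\left(212,204 \right)} + N{\left(222,-8 \right)} = \frac{11}{5} + 222 = \frac{1121}{5}$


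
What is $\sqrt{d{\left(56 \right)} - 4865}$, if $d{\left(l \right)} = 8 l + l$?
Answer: $7 i \sqrt{89} \approx 66.038 i$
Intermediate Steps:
$d{\left(l \right)} = 9 l$
$\sqrt{d{\left(56 \right)} - 4865} = \sqrt{9 \cdot 56 - 4865} = \sqrt{504 - 4865} = \sqrt{-4361} = 7 i \sqrt{89}$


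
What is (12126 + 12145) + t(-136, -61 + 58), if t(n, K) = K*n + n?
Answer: 24543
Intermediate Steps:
t(n, K) = n + K*n
(12126 + 12145) + t(-136, -61 + 58) = (12126 + 12145) - 136*(1 + (-61 + 58)) = 24271 - 136*(1 - 3) = 24271 - 136*(-2) = 24271 + 272 = 24543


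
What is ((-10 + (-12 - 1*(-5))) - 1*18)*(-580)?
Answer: 20300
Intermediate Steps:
((-10 + (-12 - 1*(-5))) - 1*18)*(-580) = ((-10 + (-12 + 5)) - 18)*(-580) = ((-10 - 7) - 18)*(-580) = (-17 - 18)*(-580) = -35*(-580) = 20300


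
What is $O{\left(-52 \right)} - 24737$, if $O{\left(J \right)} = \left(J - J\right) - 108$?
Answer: $-24845$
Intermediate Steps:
$O{\left(J \right)} = -108$ ($O{\left(J \right)} = 0 - 108 = -108$)
$O{\left(-52 \right)} - 24737 = -108 - 24737 = -24845$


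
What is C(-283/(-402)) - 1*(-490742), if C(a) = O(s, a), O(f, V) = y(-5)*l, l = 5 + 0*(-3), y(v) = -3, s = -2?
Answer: 490727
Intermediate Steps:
l = 5 (l = 5 + 0 = 5)
O(f, V) = -15 (O(f, V) = -3*5 = -15)
C(a) = -15
C(-283/(-402)) - 1*(-490742) = -15 - 1*(-490742) = -15 + 490742 = 490727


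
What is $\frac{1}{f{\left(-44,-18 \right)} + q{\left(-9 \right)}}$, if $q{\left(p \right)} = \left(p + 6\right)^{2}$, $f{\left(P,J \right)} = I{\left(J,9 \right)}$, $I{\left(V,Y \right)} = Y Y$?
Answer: $\frac{1}{90} \approx 0.011111$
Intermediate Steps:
$I{\left(V,Y \right)} = Y^{2}$
$f{\left(P,J \right)} = 81$ ($f{\left(P,J \right)} = 9^{2} = 81$)
$q{\left(p \right)} = \left(6 + p\right)^{2}$
$\frac{1}{f{\left(-44,-18 \right)} + q{\left(-9 \right)}} = \frac{1}{81 + \left(6 - 9\right)^{2}} = \frac{1}{81 + \left(-3\right)^{2}} = \frac{1}{81 + 9} = \frac{1}{90}$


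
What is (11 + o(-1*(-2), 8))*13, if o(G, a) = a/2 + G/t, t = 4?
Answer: 403/2 ≈ 201.50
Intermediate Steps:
o(G, a) = a/2 + G/4
(11 + o(-1*(-2), 8))*13 = (11 + ((½)*8 + (-1*(-2))/4))*13 = (11 + (4 + (¼)*2))*13 = (11 + (4 + ½))*13 = (11 + 9/2)*13 = (31/2)*13 = 403/2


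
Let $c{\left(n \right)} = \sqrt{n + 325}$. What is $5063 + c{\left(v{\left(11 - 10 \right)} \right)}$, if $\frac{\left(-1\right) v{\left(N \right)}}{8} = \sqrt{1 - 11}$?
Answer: $5063 + \sqrt{325 - 8 i \sqrt{10}} \approx 5081.0 - 0.70112 i$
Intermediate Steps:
$v{\left(N \right)} = - 8 i \sqrt{10}$ ($v{\left(N \right)} = - 8 \sqrt{1 - 11} = - 8 \sqrt{-10} = - 8 i \sqrt{10}$)
$c{\left(n \right)} = \sqrt{325 + n}$
$5063 + c{\left(v{\left(11 - 10 \right)} \right)} = 5063 + \sqrt{325 - 8 i \sqrt{10}}$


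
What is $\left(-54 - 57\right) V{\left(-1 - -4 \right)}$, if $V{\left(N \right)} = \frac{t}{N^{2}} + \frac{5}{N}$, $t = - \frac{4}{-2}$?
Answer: $- \frac{629}{3} \approx -209.67$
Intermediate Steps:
$t = 2$ ($t = \left(-4\right) \left(- \frac{1}{2}\right) = 2$)
$V{\left(N \right)} = \frac{2}{N^{2}} + \frac{5}{N}$
$\left(-54 - 57\right) V{\left(-1 - -4 \right)} = \left(-54 - 57\right) \frac{2 + 5 \left(-1 - -4\right)}{\left(-1 - -4\right)^{2}} = - 111 \frac{2 + 5 \left(-1 + 4\right)}{\left(-1 + 4\right)^{2}} = - 111 \frac{2 + 5 \cdot 3}{9} = - 111 \frac{2 + 15}{9} = - 111 \cdot \frac{1}{9} \cdot 17 = \left(-111\right) \frac{17}{9} = - \frac{629}{3}$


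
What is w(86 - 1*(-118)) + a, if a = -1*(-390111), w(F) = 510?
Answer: 390621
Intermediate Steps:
a = 390111
w(86 - 1*(-118)) + a = 510 + 390111 = 390621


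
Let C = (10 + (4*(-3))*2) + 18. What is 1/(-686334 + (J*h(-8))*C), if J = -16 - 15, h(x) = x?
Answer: -1/685342 ≈ -1.4591e-6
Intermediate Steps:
J = -31
C = 4 (C = (10 - 12*2) + 18 = (10 - 24) + 18 = -14 + 18 = 4)
1/(-686334 + (J*h(-8))*C) = 1/(-686334 - 31*(-8)*4) = 1/(-686334 + 248*4) = 1/(-686334 + 992) = 1/(-685342) = -1/685342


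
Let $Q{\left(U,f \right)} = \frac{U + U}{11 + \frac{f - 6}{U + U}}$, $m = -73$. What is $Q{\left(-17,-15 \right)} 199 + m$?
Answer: $- \frac{258879}{395} \approx -655.39$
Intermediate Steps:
$Q{\left(U,f \right)} = \frac{2 U}{11 + \frac{-6 + f}{2 U}}$
$Q{\left(-17,-15 \right)} 199 + m = \frac{4 \left(-17\right)^{2}}{-6 - 15 + 22 \left(-17\right)} 199 - 73 = 4 \cdot 289 \frac{1}{-6 - 15 - 374} \cdot 199 - 73 = 4 \cdot 289 \frac{1}{-395} \cdot 199 - 73 = 4 \cdot 289 \left(- \frac{1}{395}\right) 199 - 73 = \left(- \frac{1156}{395}\right) 199 - 73 = - \frac{230044}{395} - 73 = - \frac{258879}{395}$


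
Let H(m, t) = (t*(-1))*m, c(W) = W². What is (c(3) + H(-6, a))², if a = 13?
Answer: 7569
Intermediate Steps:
H(m, t) = -m*t (H(m, t) = (-t)*m = -m*t)
(c(3) + H(-6, a))² = (3² - 1*(-6)*13)² = (9 + 78)² = 87² = 7569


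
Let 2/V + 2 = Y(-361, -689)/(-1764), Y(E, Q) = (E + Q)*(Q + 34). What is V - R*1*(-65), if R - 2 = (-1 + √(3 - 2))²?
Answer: 2139586/16459 ≈ 129.99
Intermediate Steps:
Y(E, Q) = (34 + Q)*(E + Q) (Y(E, Q) = (E + Q)*(34 + Q) = (34 + Q)*(E + Q))
R = 2 (R = 2 + (-1 + √(3 - 2))² = 2 + (-1 + √1)² = 2 + (-1 + 1)² = 2 + 0² = 2 + 0 = 2)
V = -84/16459 (V = 2/(-2 + ((-689)² + 34*(-361) + 34*(-689) - 361*(-689))/(-1764)) = 2/(-2 + (474721 - 12274 - 23426 + 248729)*(-1/1764)) = 2/(-2 + 687750*(-1/1764)) = 2/(-2 - 16375/42) = 2/(-16459/42) = 2*(-42/16459) = -84/16459 ≈ -0.0051036)
V - R*1*(-65) = -84/16459 - 2*1*(-65) = -84/16459 - 2*(-65) = -84/16459 - 1*(-130) = -84/16459 + 130 = 2139586/16459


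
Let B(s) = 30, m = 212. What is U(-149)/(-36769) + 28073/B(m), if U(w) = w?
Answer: 1032220607/1103070 ≈ 935.77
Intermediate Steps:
U(-149)/(-36769) + 28073/B(m) = -149/(-36769) + 28073/30 = -149*(-1/36769) + 28073*(1/30) = 149/36769 + 28073/30 = 1032220607/1103070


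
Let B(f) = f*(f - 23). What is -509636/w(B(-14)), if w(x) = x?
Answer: -254818/259 ≈ -983.85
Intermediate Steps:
B(f) = f*(-23 + f)
-509636/w(B(-14)) = -509636*(-1/(14*(-23 - 14))) = -509636/((-14*(-37))) = -509636/518 = -509636*1/518 = -254818/259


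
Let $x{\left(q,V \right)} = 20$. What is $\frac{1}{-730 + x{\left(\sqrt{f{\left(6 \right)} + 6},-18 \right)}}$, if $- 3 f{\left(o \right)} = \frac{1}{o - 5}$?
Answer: $- \frac{1}{710} \approx -0.0014085$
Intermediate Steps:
$f{\left(o \right)} = - \frac{1}{3 \left(-5 + o\right)}$ ($f{\left(o \right)} = - \frac{1}{3 \left(o - 5\right)} = - \frac{1}{3 \left(-5 + o\right)}$)
$\frac{1}{-730 + x{\left(\sqrt{f{\left(6 \right)} + 6},-18 \right)}} = \frac{1}{-730 + 20} = \frac{1}{-710} = - \frac{1}{710}$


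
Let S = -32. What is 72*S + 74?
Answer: -2230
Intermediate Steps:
72*S + 74 = 72*(-32) + 74 = -2304 + 74 = -2230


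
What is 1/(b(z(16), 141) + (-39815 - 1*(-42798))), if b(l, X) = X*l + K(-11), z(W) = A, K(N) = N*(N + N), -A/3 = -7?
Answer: 1/6186 ≈ 0.00016166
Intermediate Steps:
A = 21 (A = -3*(-7) = 21)
K(N) = 2*N**2 (K(N) = N*(2*N) = 2*N**2)
z(W) = 21
b(l, X) = 242 + X*l (b(l, X) = X*l + 2*(-11)**2 = X*l + 2*121 = X*l + 242 = 242 + X*l)
1/(b(z(16), 141) + (-39815 - 1*(-42798))) = 1/((242 + 141*21) + (-39815 - 1*(-42798))) = 1/((242 + 2961) + (-39815 + 42798)) = 1/(3203 + 2983) = 1/6186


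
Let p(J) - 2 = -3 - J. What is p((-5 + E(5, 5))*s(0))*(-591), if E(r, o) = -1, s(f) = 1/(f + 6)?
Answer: 0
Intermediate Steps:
s(f) = 1/(6 + f)
p(J) = -1 - J (p(J) = 2 + (-3 - J) = -1 - J)
p((-5 + E(5, 5))*s(0))*(-591) = (-1 - (-5 - 1)/(6 + 0))*(-591) = (-1 - (-6)/6)*(-591) = (-1 - 1*(-1))*(-591) = (-1 + 1)*(-591) = 0*(-591) = 0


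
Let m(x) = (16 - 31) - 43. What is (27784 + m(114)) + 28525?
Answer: 56251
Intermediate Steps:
m(x) = -58 (m(x) = -15 - 43 = -58)
(27784 + m(114)) + 28525 = (27784 - 58) + 28525 = 27726 + 28525 = 56251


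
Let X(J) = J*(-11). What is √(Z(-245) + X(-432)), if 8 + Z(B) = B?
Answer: √4499 ≈ 67.075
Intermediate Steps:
Z(B) = -8 + B
X(J) = -11*J
√(Z(-245) + X(-432)) = √((-8 - 245) - 11*(-432)) = √(-253 + 4752) = √4499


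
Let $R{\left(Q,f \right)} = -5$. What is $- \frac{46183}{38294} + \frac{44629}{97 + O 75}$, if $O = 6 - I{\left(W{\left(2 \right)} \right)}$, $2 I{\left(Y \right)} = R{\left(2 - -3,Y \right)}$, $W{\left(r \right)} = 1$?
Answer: $\frac{257707925}{4327222} \approx 59.555$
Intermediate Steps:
$I{\left(Y \right)} = - \frac{5}{2}$ ($I{\left(Y \right)} = \frac{1}{2} \left(-5\right) = - \frac{5}{2}$)
$O = \frac{17}{2}$ ($O = 6 - - \frac{5}{2} = 6 + \frac{5}{2} = \frac{17}{2} \approx 8.5$)
$- \frac{46183}{38294} + \frac{44629}{97 + O 75} = - \frac{46183}{38294} + \frac{44629}{97 + \frac{17}{2} \cdot 75} = \left(-46183\right) \frac{1}{38294} + \frac{44629}{97 + \frac{1275}{2}} = - \frac{46183}{38294} + \frac{44629}{\frac{1469}{2}} = - \frac{46183}{38294} + 44629 \cdot \frac{2}{1469} = - \frac{46183}{38294} + \frac{6866}{113} = \frac{257707925}{4327222}$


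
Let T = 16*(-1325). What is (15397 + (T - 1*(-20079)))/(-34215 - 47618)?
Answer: -14276/81833 ≈ -0.17445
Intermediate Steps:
T = -21200
(15397 + (T - 1*(-20079)))/(-34215 - 47618) = (15397 + (-21200 - 1*(-20079)))/(-34215 - 47618) = (15397 + (-21200 + 20079))/(-81833) = (15397 - 1121)*(-1/81833) = 14276*(-1/81833) = -14276/81833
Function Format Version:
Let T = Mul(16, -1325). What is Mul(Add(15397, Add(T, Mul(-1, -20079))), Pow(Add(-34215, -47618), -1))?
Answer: Rational(-14276, 81833) ≈ -0.17445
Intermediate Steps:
T = -21200
Mul(Add(15397, Add(T, Mul(-1, -20079))), Pow(Add(-34215, -47618), -1)) = Mul(Add(15397, Add(-21200, Mul(-1, -20079))), Pow(Add(-34215, -47618), -1)) = Mul(Add(15397, Add(-21200, 20079)), Pow(-81833, -1)) = Mul(Add(15397, -1121), Rational(-1, 81833)) = Mul(14276, Rational(-1, 81833)) = Rational(-14276, 81833)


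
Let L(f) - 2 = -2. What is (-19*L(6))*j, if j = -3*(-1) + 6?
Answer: 0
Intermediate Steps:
j = 9 (j = 3 + 6 = 9)
L(f) = 0 (L(f) = 2 - 2 = 0)
(-19*L(6))*j = -19*0*9 = 0*9 = 0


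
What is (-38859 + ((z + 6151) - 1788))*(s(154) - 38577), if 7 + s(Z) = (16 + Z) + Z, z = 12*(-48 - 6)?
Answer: 1344609440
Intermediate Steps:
z = -648 (z = 12*(-54) = -648)
s(Z) = 9 + 2*Z (s(Z) = -7 + ((16 + Z) + Z) = -7 + (16 + 2*Z) = 9 + 2*Z)
(-38859 + ((z + 6151) - 1788))*(s(154) - 38577) = (-38859 + ((-648 + 6151) - 1788))*((9 + 2*154) - 38577) = (-38859 + (5503 - 1788))*((9 + 308) - 38577) = (-38859 + 3715)*(317 - 38577) = -35144*(-38260) = 1344609440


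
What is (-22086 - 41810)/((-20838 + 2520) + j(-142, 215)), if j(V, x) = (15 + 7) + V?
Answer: 4564/1317 ≈ 3.4655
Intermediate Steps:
j(V, x) = 22 + V
(-22086 - 41810)/((-20838 + 2520) + j(-142, 215)) = (-22086 - 41810)/((-20838 + 2520) + (22 - 142)) = -63896/(-18318 - 120) = -63896/(-18438) = -63896*(-1/18438) = 4564/1317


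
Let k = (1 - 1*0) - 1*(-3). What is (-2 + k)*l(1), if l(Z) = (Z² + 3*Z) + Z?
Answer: 10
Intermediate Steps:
k = 4 (k = (1 + 0) + 3 = 1 + 3 = 4)
l(Z) = Z² + 4*Z
(-2 + k)*l(1) = (-2 + 4)*(1*(4 + 1)) = 2*(1*5) = 2*5 = 10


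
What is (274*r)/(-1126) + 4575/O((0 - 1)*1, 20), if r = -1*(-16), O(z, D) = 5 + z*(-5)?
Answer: 510761/1126 ≈ 453.61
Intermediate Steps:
O(z, D) = 5 - 5*z
r = 16
(274*r)/(-1126) + 4575/O((0 - 1)*1, 20) = (274*16)/(-1126) + 4575/(5 - 5*(0 - 1)) = 4384*(-1/1126) + 4575/(5 - (-5)) = -2192/563 + 4575/(5 - 5*(-1)) = -2192/563 + 4575/(5 + 5) = -2192/563 + 4575/10 = -2192/563 + 4575*(1/10) = -2192/563 + 915/2 = 510761/1126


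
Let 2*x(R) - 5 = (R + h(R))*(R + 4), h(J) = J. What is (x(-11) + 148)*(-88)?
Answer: -20020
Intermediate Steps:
x(R) = 5/2 + R*(4 + R) (x(R) = 5/2 + ((R + R)*(R + 4))/2 = 5/2 + ((2*R)*(4 + R))/2 = 5/2 + (2*R*(4 + R))/2 = 5/2 + R*(4 + R))
(x(-11) + 148)*(-88) = ((5/2 + (-11)² + 4*(-11)) + 148)*(-88) = ((5/2 + 121 - 44) + 148)*(-88) = (159/2 + 148)*(-88) = (455/2)*(-88) = -20020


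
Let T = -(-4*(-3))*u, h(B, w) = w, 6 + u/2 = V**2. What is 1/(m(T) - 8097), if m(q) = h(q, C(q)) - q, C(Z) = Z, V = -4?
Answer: -1/8097 ≈ -0.00012350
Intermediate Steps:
u = 20 (u = -12 + 2*(-4)**2 = -12 + 2*16 = -12 + 32 = 20)
T = -240 (T = -(-4*(-3))*20 = -12*20 = -1*240 = -240)
m(q) = 0 (m(q) = q - q = 0)
1/(m(T) - 8097) = 1/(0 - 8097) = 1/(-8097) = -1/8097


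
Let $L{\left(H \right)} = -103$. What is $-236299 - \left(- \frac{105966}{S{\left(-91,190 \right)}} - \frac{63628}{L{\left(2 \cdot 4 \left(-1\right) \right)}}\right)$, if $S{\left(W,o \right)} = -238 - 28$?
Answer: $- \frac{464425682}{1957} \approx -2.3732 \cdot 10^{5}$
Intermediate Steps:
$S{\left(W,o \right)} = -266$
$-236299 - \left(- \frac{105966}{S{\left(-91,190 \right)}} - \frac{63628}{L{\left(2 \cdot 4 \left(-1\right) \right)}}\right) = -236299 - \left(- \frac{105966}{-266} - \frac{63628}{-103}\right) = -236299 - \left(\left(-105966\right) \left(- \frac{1}{266}\right) - - \frac{63628}{103}\right) = -236299 - \left(\frac{7569}{19} + \frac{63628}{103}\right) = -236299 - \frac{1988539}{1957} = - \frac{464425682}{1957}$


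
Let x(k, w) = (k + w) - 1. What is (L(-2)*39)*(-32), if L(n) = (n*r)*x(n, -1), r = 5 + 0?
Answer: -49920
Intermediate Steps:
r = 5
x(k, w) = -1 + k + w
L(n) = 5*n*(-2 + n) (L(n) = (n*5)*(-1 + n - 1) = (5*n)*(-2 + n) = 5*n*(-2 + n))
(L(-2)*39)*(-32) = ((5*(-2)*(-2 - 2))*39)*(-32) = ((5*(-2)*(-4))*39)*(-32) = (40*39)*(-32) = 1560*(-32) = -49920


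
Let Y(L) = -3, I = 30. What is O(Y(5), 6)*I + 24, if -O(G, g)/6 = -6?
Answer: 1104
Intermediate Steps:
O(G, g) = 36 (O(G, g) = -6*(-6) = 36)
O(Y(5), 6)*I + 24 = 36*30 + 24 = 1080 + 24 = 1104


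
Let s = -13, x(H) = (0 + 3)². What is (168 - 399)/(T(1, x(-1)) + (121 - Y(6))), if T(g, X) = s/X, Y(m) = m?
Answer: -297/146 ≈ -2.0342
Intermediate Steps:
x(H) = 9 (x(H) = 3² = 9)
T(g, X) = -13/X
(168 - 399)/(T(1, x(-1)) + (121 - Y(6))) = (168 - 399)/(-13/9 + (121 - 1*6)) = -231/(-13*⅑ + (121 - 6)) = -231/(-13/9 + 115) = -231/1022/9 = -231*9/1022 = -297/146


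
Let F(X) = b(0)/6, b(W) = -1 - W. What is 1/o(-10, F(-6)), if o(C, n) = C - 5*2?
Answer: -1/20 ≈ -0.050000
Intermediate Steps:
F(X) = -1/6 (F(X) = (-1 - 1*0)/6 = (-1 + 0)*(1/6) = -1*1/6 = -1/6)
o(C, n) = -10 + C (o(C, n) = C - 10 = -10 + C)
1/o(-10, F(-6)) = 1/(-10 - 10) = 1/(-20) = -1/20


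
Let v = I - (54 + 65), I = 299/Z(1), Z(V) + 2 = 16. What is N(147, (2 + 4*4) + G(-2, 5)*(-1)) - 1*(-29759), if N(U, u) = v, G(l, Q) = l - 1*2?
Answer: 415259/14 ≈ 29661.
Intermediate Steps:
G(l, Q) = -2 + l (G(l, Q) = l - 2 = -2 + l)
Z(V) = 14 (Z(V) = -2 + 16 = 14)
I = 299/14 ≈ 21.357
v = -1367/14 (v = 299/14 - (54 + 65) = 299/14 - 1*119 = 299/14 - 119 = -1367/14 ≈ -97.643)
N(U, u) = -1367/14
N(147, (2 + 4*4) + G(-2, 5)*(-1)) - 1*(-29759) = -1367/14 - 1*(-29759) = -1367/14 + 29759 = 415259/14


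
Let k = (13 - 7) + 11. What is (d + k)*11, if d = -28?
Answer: -121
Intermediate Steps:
k = 17 (k = 6 + 11 = 17)
(d + k)*11 = (-28 + 17)*11 = -11*11 = -121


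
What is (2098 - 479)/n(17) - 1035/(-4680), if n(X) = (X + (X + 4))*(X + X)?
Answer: 49523/33592 ≈ 1.4742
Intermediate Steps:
n(X) = 2*X*(4 + 2*X) (n(X) = (X + (4 + X))*(2*X) = (4 + 2*X)*(2*X) = 2*X*(4 + 2*X))
(2098 - 479)/n(17) - 1035/(-4680) = (2098 - 479)/((4*17*(2 + 17))) - 1035/(-4680) = 1619/((4*17*19)) - 1035*(-1/4680) = 1619/1292 + 23/104 = 49523/33592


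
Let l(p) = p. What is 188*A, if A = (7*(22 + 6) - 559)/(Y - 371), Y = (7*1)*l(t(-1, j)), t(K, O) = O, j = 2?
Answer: 22748/119 ≈ 191.16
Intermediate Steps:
Y = 14 (Y = (7*1)*2 = 7*2 = 14)
A = 121/119 (A = (7*(22 + 6) - 559)/(14 - 371) = (7*28 - 559)/(-357) = (196 - 559)*(-1/357) = -363*(-1/357) = 121/119 ≈ 1.0168)
188*A = 188*(121/119) = 22748/119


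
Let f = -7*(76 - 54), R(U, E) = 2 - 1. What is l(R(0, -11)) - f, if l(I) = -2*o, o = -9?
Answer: 172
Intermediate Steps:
R(U, E) = 1
l(I) = 18 (l(I) = -2*(-9) = 18)
f = -154 (f = -7*22 = -154)
l(R(0, -11)) - f = 18 - 1*(-154) = 18 + 154 = 172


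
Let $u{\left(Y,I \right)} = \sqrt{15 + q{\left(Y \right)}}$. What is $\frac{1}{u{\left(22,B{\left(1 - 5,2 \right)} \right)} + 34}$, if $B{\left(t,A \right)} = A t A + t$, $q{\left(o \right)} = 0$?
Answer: $\frac{34}{1141} - \frac{\sqrt{15}}{1141} \approx 0.026404$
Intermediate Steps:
$B{\left(t,A \right)} = t + t A^{2}$ ($B{\left(t,A \right)} = t A^{2} + t = t + t A^{2}$)
$u{\left(Y,I \right)} = \sqrt{15}$ ($u{\left(Y,I \right)} = \sqrt{15 + 0} = \sqrt{15}$)
$\frac{1}{u{\left(22,B{\left(1 - 5,2 \right)} \right)} + 34} = \frac{1}{\sqrt{15} + 34} = \frac{1}{34 + \sqrt{15}}$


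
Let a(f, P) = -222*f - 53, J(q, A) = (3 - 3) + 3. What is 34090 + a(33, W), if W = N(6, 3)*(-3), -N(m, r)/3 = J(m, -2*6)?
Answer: 26711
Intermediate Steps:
J(q, A) = 3 (J(q, A) = 0 + 3 = 3)
N(m, r) = -9 (N(m, r) = -3*3 = -9)
W = 27 (W = -9*(-3) = 27)
a(f, P) = -53 - 222*f
34090 + a(33, W) = 34090 + (-53 - 222*33) = 34090 + (-53 - 7326) = 34090 - 7379 = 26711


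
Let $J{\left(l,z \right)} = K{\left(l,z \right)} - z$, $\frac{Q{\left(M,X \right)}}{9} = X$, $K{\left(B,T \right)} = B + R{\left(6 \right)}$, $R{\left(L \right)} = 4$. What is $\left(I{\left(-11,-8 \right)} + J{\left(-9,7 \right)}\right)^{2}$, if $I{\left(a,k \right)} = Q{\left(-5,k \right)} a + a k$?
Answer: $753424$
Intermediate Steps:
$K{\left(B,T \right)} = 4 + B$ ($K{\left(B,T \right)} = B + 4 = 4 + B$)
$Q{\left(M,X \right)} = 9 X$
$J{\left(l,z \right)} = 4 + l - z$ ($J{\left(l,z \right)} = \left(4 + l\right) - z = 4 + l - z$)
$I{\left(a,k \right)} = 10 a k$ ($I{\left(a,k \right)} = 9 k a + a k = 9 a k + a k = 10 a k$)
$\left(I{\left(-11,-8 \right)} + J{\left(-9,7 \right)}\right)^{2} = \left(10 \left(-11\right) \left(-8\right) - 12\right)^{2} = \left(880 - 12\right)^{2} = 868^{2} = 753424$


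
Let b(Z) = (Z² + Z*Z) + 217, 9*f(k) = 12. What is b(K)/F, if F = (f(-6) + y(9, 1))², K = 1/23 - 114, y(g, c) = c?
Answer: 124686675/25921 ≈ 4810.3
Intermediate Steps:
K = -2621/23 (K = 1/23 - 114 = -2621/23 ≈ -113.96)
f(k) = 4/3 (f(k) = (⅑)*12 = 4/3)
b(Z) = 217 + 2*Z² (b(Z) = (Z² + Z²) + 217 = 2*Z² + 217 = 217 + 2*Z²)
F = 49/9 (F = (4/3 + 1)² = (7/3)² = 49/9 ≈ 5.4444)
b(K)/F = (217 + 2*(-2621/23)²)/(49/9) = (217 + 2*(6869641/529))*(9/49) = (217 + 13739282/529)*(9/49) = (13854075/529)*(9/49) = 124686675/25921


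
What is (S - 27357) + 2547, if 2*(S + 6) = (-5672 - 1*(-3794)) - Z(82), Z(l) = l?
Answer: -25796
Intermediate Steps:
S = -986 (S = -6 + ((-5672 - 1*(-3794)) - 1*82)/2 = -6 + ((-5672 + 3794) - 82)/2 = -6 + (-1878 - 82)/2 = -6 + (½)*(-1960) = -6 - 980 = -986)
(S - 27357) + 2547 = (-986 - 27357) + 2547 = -28343 + 2547 = -25796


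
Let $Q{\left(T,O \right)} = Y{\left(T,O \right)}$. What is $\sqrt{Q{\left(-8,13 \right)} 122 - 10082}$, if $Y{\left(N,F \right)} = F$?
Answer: $12 i \sqrt{59} \approx 92.174 i$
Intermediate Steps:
$Q{\left(T,O \right)} = O$
$\sqrt{Q{\left(-8,13 \right)} 122 - 10082} = \sqrt{13 \cdot 122 - 10082} = \sqrt{1586 - 10082} = \sqrt{-8496} = 12 i \sqrt{59}$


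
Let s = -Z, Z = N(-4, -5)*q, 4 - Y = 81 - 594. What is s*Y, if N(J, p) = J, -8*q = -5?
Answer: 2585/2 ≈ 1292.5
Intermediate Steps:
q = 5/8 (q = -⅛*(-5) = 5/8 ≈ 0.62500)
Y = 517 (Y = 4 - (81 - 594) = 4 - 1*(-513) = 4 + 513 = 517)
Z = -5/2 (Z = -4*5/8 = -5/2 ≈ -2.5000)
s = 5/2 (s = -1*(-5/2) = 5/2 ≈ 2.5000)
s*Y = (5/2)*517 = 2585/2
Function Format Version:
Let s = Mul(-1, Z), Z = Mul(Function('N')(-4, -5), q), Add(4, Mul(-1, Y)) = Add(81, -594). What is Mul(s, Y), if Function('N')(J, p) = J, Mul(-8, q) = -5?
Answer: Rational(2585, 2) ≈ 1292.5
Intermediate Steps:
q = Rational(5, 8) (q = Mul(Rational(-1, 8), -5) = Rational(5, 8) ≈ 0.62500)
Y = 517 (Y = Add(4, Mul(-1, Add(81, -594))) = Add(4, Mul(-1, -513)) = Add(4, 513) = 517)
Z = Rational(-5, 2) (Z = Mul(-4, Rational(5, 8)) = Rational(-5, 2) ≈ -2.5000)
s = Rational(5, 2) (s = Mul(-1, Rational(-5, 2)) = Rational(5, 2) ≈ 2.5000)
Mul(s, Y) = Mul(Rational(5, 2), 517) = Rational(2585, 2)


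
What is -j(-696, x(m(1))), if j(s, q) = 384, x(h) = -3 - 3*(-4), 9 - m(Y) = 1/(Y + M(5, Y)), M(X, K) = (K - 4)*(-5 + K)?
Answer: -384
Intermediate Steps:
M(X, K) = (-5 + K)*(-4 + K) (M(X, K) = (-4 + K)*(-5 + K) = (-5 + K)*(-4 + K))
m(Y) = 9 - 1/(20 + Y² - 8*Y) (m(Y) = 9 - 1/(Y + (20 + Y² - 9*Y)) = 9 - 1/(20 + Y² - 8*Y))
x(h) = 9 (x(h) = -3 + 12 = 9)
-j(-696, x(m(1))) = -1*384 = -384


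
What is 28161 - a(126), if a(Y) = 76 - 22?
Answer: 28107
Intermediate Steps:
a(Y) = 54
28161 - a(126) = 28161 - 1*54 = 28161 - 54 = 28107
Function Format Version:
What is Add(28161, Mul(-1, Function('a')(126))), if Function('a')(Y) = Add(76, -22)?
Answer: 28107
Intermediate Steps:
Function('a')(Y) = 54
Add(28161, Mul(-1, Function('a')(126))) = Add(28161, Mul(-1, 54)) = Add(28161, -54) = 28107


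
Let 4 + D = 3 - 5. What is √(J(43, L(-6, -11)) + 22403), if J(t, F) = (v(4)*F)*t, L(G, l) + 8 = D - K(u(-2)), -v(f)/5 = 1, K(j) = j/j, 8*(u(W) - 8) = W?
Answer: 2*√6407 ≈ 160.09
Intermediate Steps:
u(W) = 8 + W/8
K(j) = 1
D = -6 (D = -4 + (3 - 5) = -4 - 2 = -6)
v(f) = -5 (v(f) = -5*1 = -5)
L(G, l) = -15 (L(G, l) = -8 + (-6 - 1*1) = -8 + (-6 - 1) = -8 - 7 = -15)
J(t, F) = -5*F*t (J(t, F) = (-5*F)*t = -5*F*t)
√(J(43, L(-6, -11)) + 22403) = √(-5*(-15)*43 + 22403) = √(3225 + 22403) = √25628 = 2*√6407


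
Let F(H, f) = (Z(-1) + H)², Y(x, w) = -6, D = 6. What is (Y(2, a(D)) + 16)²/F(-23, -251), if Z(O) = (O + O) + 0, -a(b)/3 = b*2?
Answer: 4/25 ≈ 0.16000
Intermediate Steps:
a(b) = -6*b (a(b) = -3*b*2 = -6*b)
Z(O) = 2*O (Z(O) = 2*O + 0 = 2*O)
F(H, f) = (-2 + H)² (F(H, f) = (2*(-1) + H)² = (-2 + H)²)
(Y(2, a(D)) + 16)²/F(-23, -251) = (-6 + 16)²/((-2 - 23)²) = 10²/((-25)²) = 100/625 = 100*(1/625) = 4/25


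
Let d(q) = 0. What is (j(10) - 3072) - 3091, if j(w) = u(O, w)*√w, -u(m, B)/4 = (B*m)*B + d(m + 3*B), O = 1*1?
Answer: -6163 - 400*√10 ≈ -7427.9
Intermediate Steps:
O = 1
u(m, B) = -4*m*B² (u(m, B) = -4*((B*m)*B + 0) = -4*(m*B² + 0) = -4*m*B²)
j(w) = -4*w^(5/2) (j(w) = (-4*1*w²)*√w = (-4*w²)*√w = -4*w^(5/2))
(j(10) - 3072) - 3091 = (-400*√10 - 3072) - 3091 = (-3072 - 400*√10) - 3091 = -6163 - 400*√10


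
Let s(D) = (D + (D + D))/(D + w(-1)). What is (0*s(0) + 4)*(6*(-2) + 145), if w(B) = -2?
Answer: 532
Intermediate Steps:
s(D) = 3*D/(-2 + D) (s(D) = (D + (D + D))/(D - 2) = (D + 2*D)/(-2 + D) = (3*D)/(-2 + D) = 3*D/(-2 + D))
(0*s(0) + 4)*(6*(-2) + 145) = (0*(3*0/(-2 + 0)) + 4)*(6*(-2) + 145) = (0*(3*0/(-2)) + 4)*(-12 + 145) = (0*(3*0*(-1/2)) + 4)*133 = (0*0 + 4)*133 = (0 + 4)*133 = 4*133 = 532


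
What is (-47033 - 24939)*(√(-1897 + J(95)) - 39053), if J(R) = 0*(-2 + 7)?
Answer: 2810722516 - 71972*I*√1897 ≈ 2.8107e+9 - 3.1347e+6*I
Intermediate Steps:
J(R) = 0 (J(R) = 0*5 = 0)
(-47033 - 24939)*(√(-1897 + J(95)) - 39053) = (-47033 - 24939)*(√(-1897 + 0) - 39053) = -71972*(√(-1897) - 39053) = -71972*(I*√1897 - 39053) = -71972*(-39053 + I*√1897) = 2810722516 - 71972*I*√1897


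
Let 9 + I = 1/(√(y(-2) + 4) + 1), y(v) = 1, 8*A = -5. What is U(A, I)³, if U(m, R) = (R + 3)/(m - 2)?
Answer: 128000/9261 - 15040*√5/9261 ≈ 10.190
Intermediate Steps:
A = -5/8 (A = (⅛)*(-5) = -5/8 ≈ -0.62500)
I = -9 + 1/(1 + √5) (I = -9 + 1/(√(1 + 4) + 1) = -9 + 1/(√5 + 1) = -9 + 1/(1 + √5) ≈ -8.6910)
U(m, R) = (3 + R)/(-2 + m)
U(A, I)³ = ((3 + (-37/4 + √5/4))/(-2 - 5/8))³ = ((-25/4 + √5/4)/(-21/8))³ = (-8*(-25/4 + √5/4)/21)³ = (50/21 - 2*√5/21)³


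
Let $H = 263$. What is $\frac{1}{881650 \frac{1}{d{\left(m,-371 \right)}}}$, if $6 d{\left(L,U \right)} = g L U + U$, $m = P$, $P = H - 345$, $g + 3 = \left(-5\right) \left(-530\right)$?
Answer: $\frac{3834603}{251900} \approx 15.223$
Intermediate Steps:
$g = 2647$ ($g = -3 - -2650 = -3 + 2650 = 2647$)
$P = -82$ ($P = 263 - 345 = -82$)
$m = -82$
$d{\left(L,U \right)} = \frac{U}{6} + \frac{2647 L U}{6}$ ($d{\left(L,U \right)} = \frac{2647 L U + U}{6} = \frac{U + 2647 L U}{6} = \frac{U}{6} + \frac{2647 L U}{6}$)
$\frac{1}{881650 \frac{1}{d{\left(m,-371 \right)}}} = \frac{1}{881650 \frac{1}{\frac{1}{6} \left(-371\right) \left(1 + 2647 \left(-82\right)\right)}} = \frac{1}{881650 \frac{1}{\frac{1}{6} \left(-371\right) \left(1 - 217054\right)}} = \frac{1}{881650 \frac{1}{\frac{1}{6} \left(-371\right) \left(-217053\right)}} = \frac{1}{881650 \frac{1}{\frac{26842221}{2}}} = \frac{1}{881650 \cdot \frac{2}{26842221}} = \frac{1}{\frac{251900}{3834603}} = \frac{3834603}{251900}$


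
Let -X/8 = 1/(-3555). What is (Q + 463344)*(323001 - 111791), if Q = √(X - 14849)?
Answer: 97862886240 + 42242*I*√20851333865/237 ≈ 9.7863e+10 + 2.5737e+7*I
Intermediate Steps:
X = 8/3555 (X = -8/(-3555) = -8*(-1/3555) = 8/3555 ≈ 0.0022504)
Q = I*√20851333865/1185 (Q = √(8/3555 - 14849) = √(-52788187/3555) = I*√20851333865/1185 ≈ 121.86*I)
(Q + 463344)*(323001 - 111791) = (I*√20851333865/1185 + 463344)*(323001 - 111791) = (463344 + I*√20851333865/1185)*211210 = 97862886240 + 42242*I*√20851333865/237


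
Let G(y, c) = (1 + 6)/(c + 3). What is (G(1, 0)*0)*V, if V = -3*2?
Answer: 0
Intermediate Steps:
V = -6
G(y, c) = 7/(3 + c)
(G(1, 0)*0)*V = ((7/(3 + 0))*0)*(-6) = ((7/3)*0)*(-6) = 0*(-6) = 0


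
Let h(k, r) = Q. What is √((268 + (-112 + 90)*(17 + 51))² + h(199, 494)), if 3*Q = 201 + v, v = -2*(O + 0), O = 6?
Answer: √1508047 ≈ 1228.0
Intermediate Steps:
v = -12 (v = -2*(6 + 0) = -2*6 = -12)
Q = 63 (Q = (201 - 12)/3 = (⅓)*189 = 63)
h(k, r) = 63
√((268 + (-112 + 90)*(17 + 51))² + h(199, 494)) = √((268 + (-112 + 90)*(17 + 51))² + 63) = √((268 - 22*68)² + 63) = √((268 - 1496)² + 63) = √((-1228)² + 63) = √(1507984 + 63) = √1508047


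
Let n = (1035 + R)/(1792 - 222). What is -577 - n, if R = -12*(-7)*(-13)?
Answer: -905833/1570 ≈ -576.96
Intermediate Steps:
R = -1092 (R = 84*(-13) = -1092)
n = -57/1570 (n = (1035 - 1092)/(1792 - 222) = -57/1570 ≈ -0.036306)
-577 - n = -577 - 1*(-57/1570) = -577 + 57/1570 = -905833/1570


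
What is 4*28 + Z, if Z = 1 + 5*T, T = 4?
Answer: 133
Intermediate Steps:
Z = 21 (Z = 1 + 5*4 = 1 + 20 = 21)
4*28 + Z = 4*28 + 21 = 112 + 21 = 133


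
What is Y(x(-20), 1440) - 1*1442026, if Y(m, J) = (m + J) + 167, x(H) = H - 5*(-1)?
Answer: -1440434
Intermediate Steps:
x(H) = 5 + H (x(H) = H + 5 = 5 + H)
Y(m, J) = 167 + J + m (Y(m, J) = (J + m) + 167 = 167 + J + m)
Y(x(-20), 1440) - 1*1442026 = (167 + 1440 + (5 - 20)) - 1*1442026 = (167 + 1440 - 15) - 1442026 = 1592 - 1442026 = -1440434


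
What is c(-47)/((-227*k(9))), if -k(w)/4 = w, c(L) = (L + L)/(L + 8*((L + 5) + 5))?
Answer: 47/1401498 ≈ 3.3536e-5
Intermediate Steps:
c(L) = 2*L/(80 + 9*L) (c(L) = (2*L)/(L + 8*((5 + L) + 5)) = (2*L)/(L + 8*(10 + L)) = (2*L)/(L + (80 + 8*L)) = (2*L)/(80 + 9*L) = 2*L/(80 + 9*L))
k(w) = -4*w
c(-47)/((-227*k(9))) = (2*(-47)/(80 + 9*(-47)))/((-(-908)*9)) = (2*(-47)/(80 - 423))/((-227*(-36))) = (2*(-47)/(-343))/8172 = (2*(-47)*(-1/343))*(1/8172) = (94/343)*(1/8172) = 47/1401498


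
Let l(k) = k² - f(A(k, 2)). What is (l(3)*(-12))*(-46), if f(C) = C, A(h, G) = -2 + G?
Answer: 4968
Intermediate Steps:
l(k) = k² (l(k) = k² - (-2 + 2) = k² - 1*0 = k² + 0 = k²)
(l(3)*(-12))*(-46) = (3²*(-12))*(-46) = (9*(-12))*(-46) = -108*(-46) = 4968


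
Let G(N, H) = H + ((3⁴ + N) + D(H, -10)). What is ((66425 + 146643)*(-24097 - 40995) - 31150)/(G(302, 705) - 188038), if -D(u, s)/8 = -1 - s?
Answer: 6934526703/93511 ≈ 74157.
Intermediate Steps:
D(u, s) = 8 + 8*s (D(u, s) = -8*(-1 - s) = 8 + 8*s)
G(N, H) = 9 + H + N (G(N, H) = H + ((3⁴ + N) + (8 + 8*(-10))) = H + ((81 + N) + (8 - 80)) = H + ((81 + N) - 72) = H + (9 + N) = 9 + H + N)
((66425 + 146643)*(-24097 - 40995) - 31150)/(G(302, 705) - 188038) = ((66425 + 146643)*(-24097 - 40995) - 31150)/((9 + 705 + 302) - 188038) = (213068*(-65092) - 31150)/(1016 - 188038) = (-13869022256 - 31150)/(-187022) = -13869053406*(-1/187022) = 6934526703/93511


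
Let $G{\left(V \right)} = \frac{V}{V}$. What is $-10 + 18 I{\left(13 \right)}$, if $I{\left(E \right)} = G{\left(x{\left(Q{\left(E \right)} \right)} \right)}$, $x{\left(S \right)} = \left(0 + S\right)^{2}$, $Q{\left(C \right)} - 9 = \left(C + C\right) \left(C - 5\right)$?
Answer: $8$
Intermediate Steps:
$Q{\left(C \right)} = 9 + 2 C \left(-5 + C\right)$ ($Q{\left(C \right)} = 9 + \left(C + C\right) \left(C - 5\right) = 9 + 2 C \left(-5 + C\right)$)
$x{\left(S \right)} = S^{2}$
$G{\left(V \right)} = 1$
$I{\left(E \right)} = 1$
$-10 + 18 I{\left(13 \right)} = -10 + 18 \cdot 1 = -10 + 18 = 8$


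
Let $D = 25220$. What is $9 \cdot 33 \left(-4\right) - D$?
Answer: $-26408$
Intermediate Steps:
$9 \cdot 33 \left(-4\right) - D = 9 \cdot 33 \left(-4\right) - 25220 = 297 \left(-4\right) - 25220 = -1188 - 25220 = -26408$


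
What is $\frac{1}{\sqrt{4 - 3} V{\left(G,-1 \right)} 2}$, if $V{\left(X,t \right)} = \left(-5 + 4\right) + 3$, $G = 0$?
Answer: $\frac{1}{4} \approx 0.25$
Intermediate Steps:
$V{\left(X,t \right)} = 2$ ($V{\left(X,t \right)} = -1 + 3 = 2$)
$\frac{1}{\sqrt{4 - 3} V{\left(G,-1 \right)} 2} = \frac{1}{\sqrt{4 - 3} \cdot 2 \cdot 2} = \frac{1}{\sqrt{1} \cdot 2 \cdot 2} = \frac{1}{1 \cdot 2 \cdot 2} = \frac{1}{2 \cdot 2} = \frac{1}{4}$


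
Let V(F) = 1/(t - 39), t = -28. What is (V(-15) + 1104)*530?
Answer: 39202510/67 ≈ 5.8511e+5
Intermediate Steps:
V(F) = -1/67 (V(F) = 1/(-28 - 39) = 1/(-67) = -1/67)
(V(-15) + 1104)*530 = (-1/67 + 1104)*530 = (73967/67)*530 = 39202510/67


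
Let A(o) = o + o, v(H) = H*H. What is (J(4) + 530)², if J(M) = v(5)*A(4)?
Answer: 532900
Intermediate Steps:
v(H) = H²
A(o) = 2*o
J(M) = 200 (J(M) = 5²*(2*4) = 25*8 = 200)
(J(4) + 530)² = (200 + 530)² = 730² = 532900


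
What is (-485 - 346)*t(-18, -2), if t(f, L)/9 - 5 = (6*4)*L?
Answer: 321597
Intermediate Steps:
t(f, L) = 45 + 216*L (t(f, L) = 45 + 9*((6*4)*L) = 45 + 9*(24*L) = 45 + 216*L)
(-485 - 346)*t(-18, -2) = (-485 - 346)*(45 + 216*(-2)) = -831*(45 - 432) = -831*(-387) = 321597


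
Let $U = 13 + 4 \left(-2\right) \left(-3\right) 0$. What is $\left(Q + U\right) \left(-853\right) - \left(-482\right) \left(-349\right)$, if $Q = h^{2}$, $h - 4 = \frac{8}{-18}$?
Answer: $- \frac{15397339}{81} \approx -1.9009 \cdot 10^{5}$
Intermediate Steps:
$h = \frac{32}{9}$ ($h = 4 + \frac{8}{-18} = 4 + 8 \left(- \frac{1}{18}\right) = 4 - \frac{4}{9} = \frac{32}{9} \approx 3.5556$)
$Q = \frac{1024}{81}$ ($Q = \left(\frac{32}{9}\right)^{2} = \frac{1024}{81} \approx 12.642$)
$U = 13$ ($U = 13 + \left(-8\right) \left(-3\right) 0 = 13 + 24 \cdot 0 = 13 + 0 = 13$)
$\left(Q + U\right) \left(-853\right) - \left(-482\right) \left(-349\right) = \left(\frac{1024}{81} + 13\right) \left(-853\right) - \left(-482\right) \left(-349\right) = \frac{2077}{81} \left(-853\right) - 168218 = - \frac{1771681}{81} - 168218 = - \frac{15397339}{81}$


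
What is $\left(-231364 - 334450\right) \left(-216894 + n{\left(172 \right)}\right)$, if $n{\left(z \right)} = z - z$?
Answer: $122721661716$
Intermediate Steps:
$n{\left(z \right)} = 0$
$\left(-231364 - 334450\right) \left(-216894 + n{\left(172 \right)}\right) = \left(-231364 - 334450\right) \left(-216894 + 0\right) = \left(-565814\right) \left(-216894\right) = 122721661716$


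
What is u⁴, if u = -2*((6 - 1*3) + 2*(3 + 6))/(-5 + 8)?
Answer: 38416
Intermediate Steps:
u = -14 (u = -2*((6 - 3) + 2*9)/3 = -2*(3 + 18)/3 = -42/3 = -2*7 = -14)
u⁴ = (-14)⁴ = 38416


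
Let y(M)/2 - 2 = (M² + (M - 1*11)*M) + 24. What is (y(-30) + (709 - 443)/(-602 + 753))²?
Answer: 424293298884/22801 ≈ 1.8609e+7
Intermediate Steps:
y(M) = 52 + 2*M² + 2*M*(-11 + M) (y(M) = 4 + 2*((M² + (M - 1*11)*M) + 24) = 4 + 2*((M² + (M - 11)*M) + 24) = 4 + 2*((M² + (-11 + M)*M) + 24) = 4 + 2*((M² + M*(-11 + M)) + 24) = 4 + 2*(24 + M² + M*(-11 + M)) = 4 + (48 + 2*M² + 2*M*(-11 + M)) = 52 + 2*M² + 2*M*(-11 + M))
(y(-30) + (709 - 443)/(-602 + 753))² = ((52 - 22*(-30) + 4*(-30)²) + (709 - 443)/(-602 + 753))² = ((52 + 660 + 4*900) + 266/151)² = ((52 + 660 + 3600) + 266*(1/151))² = (4312 + 266/151)² = (651378/151)² = 424293298884/22801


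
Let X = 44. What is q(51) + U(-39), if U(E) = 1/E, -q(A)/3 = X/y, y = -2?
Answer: 2573/39 ≈ 65.974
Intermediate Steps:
q(A) = 66 (q(A) = -132/(-2) = -132*(-1)/2 = -3*(-22) = 66)
q(51) + U(-39) = 66 + 1/(-39) = 66 - 1/39 = 2573/39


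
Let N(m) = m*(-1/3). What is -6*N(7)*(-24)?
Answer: -336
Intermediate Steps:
N(m) = -m/3 (N(m) = m*(-1*1/3) = m*(-1/3) = -m/3)
-6*N(7)*(-24) = -(-2)*7*(-24) = -6*(-7/3)*(-24) = 14*(-24) = -336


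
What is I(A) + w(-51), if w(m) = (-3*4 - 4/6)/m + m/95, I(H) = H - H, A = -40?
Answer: -4193/14535 ≈ -0.28848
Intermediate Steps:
I(H) = 0
w(m) = -38/(3*m) + m/95 (w(m) = (-12 - 4*1/6)/m + m*(1/95) = (-12 - 2/3)/m + m/95 = -38/(3*m) + m/95)
I(A) + w(-51) = 0 + (-38/3/(-51) + (1/95)*(-51)) = 0 + (-38/3*(-1/51) - 51/95) = 0 + (38/153 - 51/95) = 0 - 4193/14535 = -4193/14535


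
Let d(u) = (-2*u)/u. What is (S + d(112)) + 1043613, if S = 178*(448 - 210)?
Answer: 1085975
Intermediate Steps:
d(u) = -2
S = 42364 (S = 178*238 = 42364)
(S + d(112)) + 1043613 = (42364 - 2) + 1043613 = 42362 + 1043613 = 1085975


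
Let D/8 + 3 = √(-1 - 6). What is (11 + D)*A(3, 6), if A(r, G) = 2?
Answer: -26 + 16*I*√7 ≈ -26.0 + 42.332*I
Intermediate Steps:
D = -24 + 8*I*√7 (D = -24 + 8*√(-1 - 6) = -24 + 8*√(-7) = -24 + 8*(I*√7) = -24 + 8*I*√7 ≈ -24.0 + 21.166*I)
(11 + D)*A(3, 6) = (11 + (-24 + 8*I*√7))*2 = (-13 + 8*I*√7)*2 = -26 + 16*I*√7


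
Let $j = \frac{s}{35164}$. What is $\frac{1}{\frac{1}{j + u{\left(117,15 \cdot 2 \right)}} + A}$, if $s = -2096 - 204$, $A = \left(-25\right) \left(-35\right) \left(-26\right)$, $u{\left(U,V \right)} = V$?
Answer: $- \frac{263155}{5986767459} \approx -4.3956 \cdot 10^{-5}$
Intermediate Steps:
$A = -22750$ ($A = 875 \left(-26\right) = -22750$)
$s = -2300$ ($s = -2096 - 204 = -2300$)
$j = - \frac{575}{8791}$ ($j = - \frac{2300}{35164} = \left(-2300\right) \frac{1}{35164} = - \frac{575}{8791} \approx -0.065408$)
$\frac{1}{\frac{1}{j + u{\left(117,15 \cdot 2 \right)}} + A} = \frac{1}{\frac{1}{- \frac{575}{8791} + 15 \cdot 2} - 22750} = \frac{1}{\frac{1}{- \frac{575}{8791} + 30} - 22750} = \frac{1}{\frac{1}{\frac{263155}{8791}} - 22750} = \frac{1}{\frac{8791}{263155} - 22750} = \frac{1}{- \frac{5986767459}{263155}} = - \frac{263155}{5986767459}$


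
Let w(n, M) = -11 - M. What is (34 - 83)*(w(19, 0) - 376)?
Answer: 18963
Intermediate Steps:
(34 - 83)*(w(19, 0) - 376) = (34 - 83)*((-11 - 1*0) - 376) = -49*((-11 + 0) - 376) = -49*(-11 - 376) = -49*(-387) = 18963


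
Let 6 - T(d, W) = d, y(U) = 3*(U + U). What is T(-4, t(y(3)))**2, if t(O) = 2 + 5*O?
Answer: 100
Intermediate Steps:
y(U) = 6*U (y(U) = 3*(2*U) = 6*U)
T(d, W) = 6 - d
T(-4, t(y(3)))**2 = (6 - 1*(-4))**2 = (6 + 4)**2 = 10**2 = 100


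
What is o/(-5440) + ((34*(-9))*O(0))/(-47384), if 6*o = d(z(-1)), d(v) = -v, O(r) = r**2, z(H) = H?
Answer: -1/32640 ≈ -3.0637e-5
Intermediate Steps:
o = 1/6 (o = (-1*(-1))/6 = (1/6)*1 = 1/6 ≈ 0.16667)
o/(-5440) + ((34*(-9))*O(0))/(-47384) = (1/6)/(-5440) + ((34*(-9))*0**2)/(-47384) = (1/6)*(-1/5440) - 306*0*(-1/47384) = -1/32640 + 0*(-1/47384) = -1/32640 + 0 = -1/32640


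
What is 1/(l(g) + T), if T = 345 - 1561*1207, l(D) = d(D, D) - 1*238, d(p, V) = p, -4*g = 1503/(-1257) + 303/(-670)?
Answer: -1122920/2115603275773 ≈ -5.3078e-7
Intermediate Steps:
g = 462627/1122920 (g = -(1503/(-1257) + 303/(-670))/4 = -(1503*(-1/1257) + 303*(-1/670))/4 = -(-501/419 - 303/670)/4 = -¼*(-462627/280730) = 462627/1122920 ≈ 0.41199)
l(D) = -238 + D (l(D) = D - 1*238 = D - 238 = -238 + D)
T = -1883782 (T = 345 - 1884127 = -1883782)
1/(l(g) + T) = 1/((-238 + 462627/1122920) - 1883782) = 1/(-266792333/1122920 - 1883782) = 1/(-2115603275773/1122920) = -1122920/2115603275773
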